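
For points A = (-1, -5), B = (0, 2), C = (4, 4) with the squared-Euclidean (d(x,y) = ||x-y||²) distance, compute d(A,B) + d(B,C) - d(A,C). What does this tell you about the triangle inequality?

d(A,B) = 1² + 7² = 50, d(B,C) = 4² + 2² = 20, d(A,C) = 5² + 9² = 106.
d(A,B) + d(B,C) - d(A,C) = 50 + 20 - 106 = 70 - 106 = -36. This is < 0, so the triangle inequality FAILS for these points (squared-Euclidean is not a metric).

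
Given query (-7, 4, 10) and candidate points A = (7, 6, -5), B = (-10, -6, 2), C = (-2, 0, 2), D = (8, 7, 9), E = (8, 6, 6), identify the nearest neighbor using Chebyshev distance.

Distances: d(A) = 15, d(B) = 10, d(C) = 8, d(D) = 15, d(E) = 15. Nearest: C = (-2, 0, 2) with distance 8.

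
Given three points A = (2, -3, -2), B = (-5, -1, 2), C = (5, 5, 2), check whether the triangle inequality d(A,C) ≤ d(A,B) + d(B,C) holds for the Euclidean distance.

d(A,B) = √(7² + 2² + 4²) = √69 ≈ 8.3066, d(B,C) = √(10² + 6² + 0²) = √136 ≈ 11.6619, d(A,C) = √(3² + 8² + 4²) = √89 ≈ 9.434.
d(A,C) ≈ 9.434 ≤ 8.3066 + 11.6619 = 19.9685. Triangle inequality is satisfied.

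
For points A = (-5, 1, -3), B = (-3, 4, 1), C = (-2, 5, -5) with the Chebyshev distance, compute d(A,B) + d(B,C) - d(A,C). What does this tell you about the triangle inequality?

d(A,B) = max(2, 3, 4) = 4, d(B,C) = max(1, 1, 6) = 6, d(A,C) = max(3, 4, 2) = 4.
d(A,B) + d(B,C) - d(A,C) = 4 + 6 - 4 = 10 - 4 = 6. This is ≥ 0, so the triangle inequality holds for these points.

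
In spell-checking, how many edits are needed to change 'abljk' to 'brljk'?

Let D[i][j] be the edit distance between the first i characters of 'abljk' and the first j characters of 'brljk', with D[i][0] = i, D[0][j] = j, and D[i][j] = D[i-1][j-1] if the characters match, else 1 + min(D[i-1][j], D[i][j-1], D[i-1][j-1]). Filling the table (rows: prefixes of 'abljk', columns: prefixes of 'brljk'):
     ε  b  r  l  j  k
  ε  0  1  2  3  4  5
  a  1  1  2  3  4  5
  b  2  1  2  3  4  5
  l  3  2  2  2  3  4
  j  4  3  3  3  2  3
  k  5  4  4  4  3  2
The bottom-right entry gives D[5][5] = 2, so no sequence of fewer than 2 edits works. Backtracking through the table gives one optimal edit sequence (2 edits):
  abljk → bbljk (sub a→b @1)
  bbljk → brljk (sub b→r @2)
Edit distance = 2.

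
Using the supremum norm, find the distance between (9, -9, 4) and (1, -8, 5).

max(|x_i - y_i|) = max(|9 - 1|, |-9 - (-8)|, |4 - 5|) = max(8, 1, 1) = 8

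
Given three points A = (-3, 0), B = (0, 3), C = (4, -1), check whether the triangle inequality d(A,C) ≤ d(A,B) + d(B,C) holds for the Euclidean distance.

d(A,B) = √(3² + 3²) = √18 ≈ 4.2426, d(B,C) = √(4² + 4²) = √32 ≈ 5.6569, d(A,C) = √(7² + 1²) = √50 ≈ 7.0711.
d(A,C) ≈ 7.0711 ≤ 4.2426 + 5.6569 = 9.8995. Triangle inequality is satisfied.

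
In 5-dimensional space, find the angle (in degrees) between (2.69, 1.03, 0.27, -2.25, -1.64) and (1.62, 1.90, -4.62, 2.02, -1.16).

With u = (2.69, 1.03, 0.27, -2.25, -1.64), v = (1.62, 1.90, -4.62, 2.02, -1.16):
u·v = 2.69·1.62 + 1.03·1.9 + 0.27·(-4.62) + (-2.25)·2.02 + (-1.64)·(-1.16) = 4.3578 + 1.957 + (-1.2474) + (-4.545) + 1.9024 = 2.4248.
|u| = √(2.69² + 1.03² + 0.27² + (-2.25)² + (-1.64)²) = √(7.2361 + 1.0609 + 0.0729 + 5.0625 + 2.6896) = √16.122, |v| = √(1.62² + 1.9² + (-4.62)² + 2.02² + (-1.16)²) = √(2.6244 + 3.61 + 21.3444 + 4.0804 + 1.3456) = √33.0048.
cos θ = (u·v)/(|u||v|) = 2.4248/(√16.122·√33.0048) ≈ 0.105118
θ = arccos(0.105118) ≈ 83.97°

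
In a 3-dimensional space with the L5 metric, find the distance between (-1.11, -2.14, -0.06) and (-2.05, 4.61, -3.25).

(Σ|x_i - y_i|^5)^(1/5) = (|-1.11 - (-2.05)|^5 + |-2.14 - 4.61|^5 + |-0.06 - (-3.25)|^5)^(1/5)
= (0.94^5 + 6.75^5 + 3.19^5)^(1/5) ≈ (0.7339 + 14012.6045 + 330.3341)^(1/5) = (14343.6725)^(1/5) ≈ 6.7816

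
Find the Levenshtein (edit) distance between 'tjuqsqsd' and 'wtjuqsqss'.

Let D[i][j] be the edit distance between the first i characters of 'tjuqsqsd' and the first j characters of 'wtjuqsqss', with D[i][0] = i, D[0][j] = j, and D[i][j] = D[i-1][j-1] if the characters match, else 1 + min(D[i-1][j], D[i][j-1], D[i-1][j-1]). Filling the table (rows: prefixes of 'tjuqsqsd', columns: prefixes of 'wtjuqsqss'):
     ε  w  t  j  u  q  s  q  s  s
  ε  0  1  2  3  4  5  6  7  8  9
  t  1  1  1  2  3  4  5  6  7  8
  j  2  2  2  1  2  3  4  5  6  7
  u  3  3  3  2  1  2  3  4  5  6
  q  4  4  4  3  2  1  2  3  4  5
  s  5  5  5  4  3  2  1  2  3  4
  q  6  6  6  5  4  3  2  1  2  3
  s  7  7  7  6  5  4  3  2  1  2
  d  8  8  8  7  6  5  4  3  2  2
The bottom-right entry gives D[8][9] = 2, so no sequence of fewer than 2 edits works. Backtracking through the table gives one optimal edit sequence (2 edits):
  tjuqsqsd → wtjuqsqsd (ins w @1)
  wtjuqsqsd → wtjuqsqss (sub d→s @9)
Edit distance = 2.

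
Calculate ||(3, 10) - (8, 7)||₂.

√(Σ(x_i - y_i)²) = √((3 - 8)² + (10 - 7)²)
= √((-5)² + 3²) = √(25 + 9) = √34 ≈ 5.831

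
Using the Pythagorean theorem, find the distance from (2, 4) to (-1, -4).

√(Σ(x_i - y_i)²) = √((2 - (-1))² + (4 - (-4))²)
= √(3² + 8²) = √(9 + 64) = √73 ≈ 8.544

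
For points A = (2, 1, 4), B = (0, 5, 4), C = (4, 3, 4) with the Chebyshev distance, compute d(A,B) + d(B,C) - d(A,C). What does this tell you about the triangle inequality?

d(A,B) = max(2, 4, 0) = 4, d(B,C) = max(4, 2, 0) = 4, d(A,C) = max(2, 2, 0) = 2.
d(A,B) + d(B,C) - d(A,C) = 4 + 4 - 2 = 8 - 2 = 6. This is ≥ 0, so the triangle inequality holds for these points.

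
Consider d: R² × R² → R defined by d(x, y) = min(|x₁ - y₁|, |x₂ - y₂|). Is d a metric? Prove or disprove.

No. d fails identity of indiscernibles: take x = (5, 0) and y = (5, 2). Then d(x,y) = min(|5 - 5|, |0 - 2|) = min(0, 2) = 0, yet x ≠ y.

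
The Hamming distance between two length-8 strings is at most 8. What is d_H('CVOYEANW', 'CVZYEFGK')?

Differing positions: 3, 6, 7, 8. Hamming distance = 4. The maximum possible Hamming distance for length-8 strings is 8, so d_H/8 = 4/8 = 0.5.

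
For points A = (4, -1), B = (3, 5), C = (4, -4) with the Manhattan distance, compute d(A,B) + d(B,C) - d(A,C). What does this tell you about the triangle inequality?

d(A,B) = 1 + 6 = 7, d(B,C) = 1 + 9 = 10, d(A,C) = 0 + 3 = 3.
d(A,B) + d(B,C) - d(A,C) = 7 + 10 - 3 = 17 - 3 = 14. This is ≥ 0, so the triangle inequality holds for these points.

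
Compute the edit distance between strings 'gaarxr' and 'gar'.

Let D[i][j] be the edit distance between the first i characters of 'gaarxr' and the first j characters of 'gar', with D[i][0] = i, D[0][j] = j, and D[i][j] = D[i-1][j-1] if the characters match, else 1 + min(D[i-1][j], D[i][j-1], D[i-1][j-1]). Filling the table (rows: prefixes of 'gaarxr', columns: prefixes of 'gar'):
     ε  g  a  r
  ε  0  1  2  3
  g  1  0  1  2
  a  2  1  0  1
  a  3  2  1  1
  r  4  3  2  1
  x  5  4  3  2
  r  6  5  4  3
The bottom-right entry gives D[6][3] = 3, so no sequence of fewer than 3 edits works. Backtracking through the table gives one optimal edit sequence (3 edits):
  gaarxr → garxr (del a @2)
  garxr → gaxr (del r @3)
  gaxr → gar (del x @3)
Edit distance = 3.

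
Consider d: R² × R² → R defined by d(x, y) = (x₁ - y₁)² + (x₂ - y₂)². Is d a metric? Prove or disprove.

No. The squared Euclidean distance fails the triangle inequality. Counterexample: x = (0, 0), y = (4, 4), z = (8, 8). d(x,z) = 8² + 8² = 128, but d(x,y) + d(y,z) = (4² + 4²) + (4² + 4²) = 32 + 32 = 64. Since 128 > 64, the triangle inequality is violated. (Note: √d, the ordinary Euclidean distance, IS a metric.)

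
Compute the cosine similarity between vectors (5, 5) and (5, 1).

With u = (5, 5), v = (5, 1):
u·v = 5·5 + 5·1 = 25 + 5 = 30.
|u| = √(5² + 5²) = √50, |v| = √(5² + 1²) = √26, so |u||v| = √(50·26) = √1300.
cos θ = (u·v)/(|u||v|) = 30/√1300 ≈ 0.8321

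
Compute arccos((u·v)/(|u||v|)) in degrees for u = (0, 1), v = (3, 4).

With u = (0, 1), v = (3, 4):
u·v = 0·3 + 1·4 = 0 + 4 = 4.
|u| = √(0² + 1²) = √1, |v| = √(3² + 4²) = √25, so |u||v| = √(1·25) = √25 = 5.
cos θ = (u·v)/(|u||v|) = 4/5 = 0.8
θ = arccos(0.8) ≈ 36.87°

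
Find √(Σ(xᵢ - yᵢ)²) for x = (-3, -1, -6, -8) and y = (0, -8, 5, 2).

√(Σ(x_i - y_i)²) = √((-3 - 0)² + (-1 - (-8))² + (-6 - 5)² + (-8 - 2)²)
= √((-3)² + 7² + (-11)² + (-10)²) = √(9 + 49 + 121 + 100) = √279 ≈ 16.7033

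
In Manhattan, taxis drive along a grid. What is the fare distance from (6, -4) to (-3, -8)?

Σ|x_i - y_i| = |6 - (-3)| + |-4 - (-8)| = 9 + 4 = 13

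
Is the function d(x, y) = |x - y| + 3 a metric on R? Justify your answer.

No. d fails identity of indiscernibles (specifically d(x,x) = 0): d(4, 4) = |4 - 4| + 3 = 0 + 3 = 3 ≠ 0.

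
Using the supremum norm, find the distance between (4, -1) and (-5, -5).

max(|x_i - y_i|) = max(|4 - (-5)|, |-1 - (-5)|) = max(9, 4) = 9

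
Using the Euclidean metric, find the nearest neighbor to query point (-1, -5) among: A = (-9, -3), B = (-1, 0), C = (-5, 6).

Distances: d(A) ≈ 8.2462, d(B) = 5, d(C) ≈ 11.7047. Nearest: B = (-1, 0) with distance 5.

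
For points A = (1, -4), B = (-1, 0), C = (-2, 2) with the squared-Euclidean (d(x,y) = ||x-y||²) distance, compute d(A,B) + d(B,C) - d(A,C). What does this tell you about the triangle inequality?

d(A,B) = 2² + 4² = 20, d(B,C) = 1² + 2² = 5, d(A,C) = 3² + 6² = 45.
d(A,B) + d(B,C) - d(A,C) = 20 + 5 - 45 = 25 - 45 = -20. This is < 0, so the triangle inequality FAILS for these points (squared-Euclidean is not a metric).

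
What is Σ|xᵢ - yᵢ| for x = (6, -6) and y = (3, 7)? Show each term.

Σ|x_i - y_i| = |6 - 3| + |-6 - 7| = 3 + 13 = 16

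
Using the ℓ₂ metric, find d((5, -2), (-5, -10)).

√(Σ(x_i - y_i)²) = √((5 - (-5))² + (-2 - (-10))²)
= √(10² + 8²) = √(100 + 64) = √164 ≈ 12.8062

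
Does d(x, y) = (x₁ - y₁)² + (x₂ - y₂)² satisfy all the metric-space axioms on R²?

No. The squared Euclidean distance fails the triangle inequality. Counterexample: x = (0, 0), y = (3, 3), z = (6, 6). d(x,z) = 6² + 6² = 72, but d(x,y) + d(y,z) = (3² + 3²) + (3² + 3²) = 18 + 18 = 36. Since 72 > 36, the triangle inequality is violated. (Note: √d, the ordinary Euclidean distance, IS a metric.)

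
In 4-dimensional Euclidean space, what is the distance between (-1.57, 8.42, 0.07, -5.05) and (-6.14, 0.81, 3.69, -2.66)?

√(Σ(x_i - y_i)²) = √((-1.57 - (-6.14))² + (8.42 - 0.81)² + (0.07 - 3.69)² + (-5.05 - (-2.66))²)
= √(4.57² + 7.61² + (-3.62)² + (-2.39)²) = √(20.8849 + 57.9121 + 13.1044 + 5.7121) = √97.6135 ≈ 9.88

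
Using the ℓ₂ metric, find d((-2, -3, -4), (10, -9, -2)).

√(Σ(x_i - y_i)²) = √((-2 - 10)² + (-3 - (-9))² + (-4 - (-2))²)
= √((-12)² + 6² + (-2)²) = √(144 + 36 + 4) = √184 ≈ 13.5647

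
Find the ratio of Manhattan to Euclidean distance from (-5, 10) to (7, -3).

L1 = |-5 - 7| + |10 - (-3)| = 12 + 13 = 25
L2 = √(12² + 13²) = √313 ≈ 17.6918
L1 ≥ L2 always (equality iff movement is along one axis); L1 > L2 here.
Ratio L1/L2 = 25/√313 ≈ 1.4131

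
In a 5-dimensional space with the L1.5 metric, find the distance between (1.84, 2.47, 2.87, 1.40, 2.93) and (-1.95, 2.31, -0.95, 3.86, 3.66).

(Σ|x_i - y_i|^1.5)^(1/1.5) = (|1.84 - (-1.95)|^1.5 + |2.47 - 2.31|^1.5 + |2.87 - (-0.95)|^1.5 + |1.4 - 3.86|^1.5 + |2.93 - 3.66|^1.5)^(1/1.5)
= (3.79^1.5 + 0.16^1.5 + 3.82^1.5 + 2.46^1.5 + 0.73^1.5)^(1/1.5) ≈ (7.3783 + 0.064 + 7.4661 + 3.8584 + 0.6237)^(1/1.5) = (19.3905)^(1/1.5) ≈ 7.2176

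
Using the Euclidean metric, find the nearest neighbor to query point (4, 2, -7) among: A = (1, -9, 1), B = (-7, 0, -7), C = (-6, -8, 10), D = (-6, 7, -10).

Distances: d(A) ≈ 13.9284, d(B) ≈ 11.1803, d(C) ≈ 22.1133, d(D) ≈ 11.5758. Nearest: B = (-7, 0, -7) with distance 11.1803.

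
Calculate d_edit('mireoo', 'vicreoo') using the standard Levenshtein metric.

Let D[i][j] be the edit distance between the first i characters of 'mireoo' and the first j characters of 'vicreoo', with D[i][0] = i, D[0][j] = j, and D[i][j] = D[i-1][j-1] if the characters match, else 1 + min(D[i-1][j], D[i][j-1], D[i-1][j-1]). Filling the table (rows: prefixes of 'mireoo', columns: prefixes of 'vicreoo'):
     ε  v  i  c  r  e  o  o
  ε  0  1  2  3  4  5  6  7
  m  1  1  2  3  4  5  6  7
  i  2  2  1  2  3  4  5  6
  r  3  3  2  2  2  3  4  5
  e  4  4  3  3  3  2  3  4
  o  5  5  4  4  4  3  2  3
  o  6  6  5  5  5  4  3  2
The bottom-right entry gives D[6][7] = 2, so no sequence of fewer than 2 edits works. Backtracking through the table gives one optimal edit sequence (2 edits):
  mireoo → vireoo (sub m→v @1)
  vireoo → vicreoo (ins c @3)
Edit distance = 2.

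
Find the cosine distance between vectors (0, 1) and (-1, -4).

With u = (0, 1), v = (-1, -4):
u·v = 0·(-1) + 1·(-4) = 0 + (-4) = -4.
|u| = √(0² + 1²) = √1, |v| = √((-1)² + (-4)²) = √17, so |u||v| = √(1·17) = √17.
cos θ = (u·v)/(|u||v|) = -4/√17 ≈ -0.9701
Cosine distance = 1 - cos θ ≈ 1 - (-0.9701) = 1.9701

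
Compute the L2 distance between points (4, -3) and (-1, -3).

(Σ|x_i - y_i|^2)^(1/2) = (|4 - (-1)|^2 + |-3 - (-3)|^2)^(1/2)
= (5^2 + 0^2)^(1/2) = (25 + 0)^(1/2) = (25)^(1/2) = 5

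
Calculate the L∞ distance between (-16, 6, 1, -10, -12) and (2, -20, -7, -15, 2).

max(|x_i - y_i|) = max(|-16 - 2|, |6 - (-20)|, |1 - (-7)|, |-10 - (-15)|, |-12 - 2|) = max(18, 26, 8, 5, 14) = 26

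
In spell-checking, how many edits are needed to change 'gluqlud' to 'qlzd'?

Let D[i][j] be the edit distance between the first i characters of 'gluqlud' and the first j characters of 'qlzd', with D[i][0] = i, D[0][j] = j, and D[i][j] = D[i-1][j-1] if the characters match, else 1 + min(D[i-1][j], D[i][j-1], D[i-1][j-1]). Filling the table (rows: prefixes of 'gluqlud', columns: prefixes of 'qlzd'):
     ε  q  l  z  d
  ε  0  1  2  3  4
  g  1  1  2  3  4
  l  2  2  1  2  3
  u  3  3  2  2  3
  q  4  3  3  3  3
  l  5  4  3  4  4
  u  6  5  4  4  5
  d  7  6  5  5  4
The bottom-right entry gives D[7][4] = 4, so no sequence of fewer than 4 edits works. Backtracking through the table gives one optimal edit sequence (4 edits):
  gluqlud → luqlud (del g @1)
  luqlud → uqlud (del l @1)
  uqlud → qlud (del u @1)
  qlud → qlzd (sub u→z @3)
Edit distance = 4.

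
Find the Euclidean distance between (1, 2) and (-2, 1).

√(Σ(x_i - y_i)²) = √((1 - (-2))² + (2 - 1)²)
= √(3² + 1²) = √(9 + 1) = √10 ≈ 3.1623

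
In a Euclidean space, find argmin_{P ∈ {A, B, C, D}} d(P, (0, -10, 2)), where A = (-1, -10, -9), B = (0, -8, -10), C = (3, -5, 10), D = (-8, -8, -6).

Distances: d(A) ≈ 11.0454, d(B) ≈ 12.1655, d(C) ≈ 9.8995, d(D) ≈ 11.4891. Nearest: C = (3, -5, 10) with distance 9.8995.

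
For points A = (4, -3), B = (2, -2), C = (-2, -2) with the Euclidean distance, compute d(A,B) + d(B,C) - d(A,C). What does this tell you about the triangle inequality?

d(A,B) = √(2² + 1²) = √5 ≈ 2.2361, d(B,C) = √(4² + 0²) = √16 = 4, d(A,C) = √(6² + 1²) = √37 ≈ 6.0828.
d(A,B) + d(B,C) - d(A,C) = 2.2361 + 4 - 6.0828 = 6.2361 - 6.0828 = 0.1533 (to 4 decimal places). This is ≥ 0, so the triangle inequality holds for these points.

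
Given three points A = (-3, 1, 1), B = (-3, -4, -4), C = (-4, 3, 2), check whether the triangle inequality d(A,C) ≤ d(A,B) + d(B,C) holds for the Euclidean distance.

d(A,B) = √(0² + 5² + 5²) = √50 ≈ 7.0711, d(B,C) = √(1² + 7² + 6²) = √86 ≈ 9.2736, d(A,C) = √(1² + 2² + 1²) = √6 ≈ 2.4495.
d(A,C) ≈ 2.4495 ≤ 7.0711 + 9.2736 = 16.3447. Triangle inequality is satisfied.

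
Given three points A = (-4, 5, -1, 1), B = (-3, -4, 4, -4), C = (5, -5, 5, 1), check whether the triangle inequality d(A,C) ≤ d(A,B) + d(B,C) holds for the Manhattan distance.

d(A,B) = 1 + 9 + 5 + 5 = 20, d(B,C) = 8 + 1 + 1 + 5 = 15, d(A,C) = 9 + 10 + 6 + 0 = 25.
d(A,C) = 25 ≤ 20 + 15 = 35. Triangle inequality is satisfied.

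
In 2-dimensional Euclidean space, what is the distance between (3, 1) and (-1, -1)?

√(Σ(x_i - y_i)²) = √((3 - (-1))² + (1 - (-1))²)
= √(4² + 2²) = √(16 + 4) = √20 ≈ 4.4721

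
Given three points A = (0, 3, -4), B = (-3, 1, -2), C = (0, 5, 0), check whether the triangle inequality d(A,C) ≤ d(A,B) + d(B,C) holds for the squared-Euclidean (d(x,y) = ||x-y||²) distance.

d(A,B) = 3² + 2² + 2² = 17, d(B,C) = 3² + 4² + 2² = 29, d(A,C) = 0² + 2² + 4² = 20.
d(A,C) = 20 ≤ 17 + 29 = 46. Triangle inequality is satisfied.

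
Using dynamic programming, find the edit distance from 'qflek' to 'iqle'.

Let D[i][j] be the edit distance between the first i characters of 'qflek' and the first j characters of 'iqle', with D[i][0] = i, D[0][j] = j, and D[i][j] = D[i-1][j-1] if the characters match, else 1 + min(D[i-1][j], D[i][j-1], D[i-1][j-1]). Filling the table (rows: prefixes of 'qflek', columns: prefixes of 'iqle'):
     ε  i  q  l  e
  ε  0  1  2  3  4
  q  1  1  1  2  3
  f  2  2  2  2  3
  l  3  3  3  2  3
  e  4  4  4  3  2
  k  5  5  5  4  3
The bottom-right entry gives D[5][4] = 3, so no sequence of fewer than 3 edits works. Backtracking through the table gives one optimal edit sequence (3 edits):
  qflek → iflek (sub q→i @1)
  iflek → iqlek (sub f→q @2)
  iqlek → iqle (del k @5)
Edit distance = 3.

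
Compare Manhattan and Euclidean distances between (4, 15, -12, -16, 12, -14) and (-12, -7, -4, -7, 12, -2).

L1 = |4 - (-12)| + |15 - (-7)| + |-12 - (-4)| + |-16 - (-7)| + |12 - 12| + |-14 - (-2)| = 16 + 22 + 8 + 9 + 0 + 12 = 67
L2 = √(16² + 22² + 8² + 9² + 0² + 12²) = √1029 ≈ 32.078
L1 ≥ L2 always (equality iff movement is along one axis); L1 > L2 here.
Ratio L1/L2 = 67/√1029 ≈ 2.0887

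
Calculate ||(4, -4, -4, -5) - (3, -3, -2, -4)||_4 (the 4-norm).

(Σ|x_i - y_i|^4)^(1/4) = (|4 - 3|^4 + |-4 - (-3)|^4 + |-4 - (-2)|^4 + |-5 - (-4)|^4)^(1/4)
= (1^4 + 1^4 + 2^4 + 1^4)^(1/4) = (1 + 1 + 16 + 1)^(1/4) = (19)^(1/4) ≈ 2.0878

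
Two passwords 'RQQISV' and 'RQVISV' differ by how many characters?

Differing positions: 3. Hamming distance = 1.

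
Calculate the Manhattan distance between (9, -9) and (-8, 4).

Σ|x_i - y_i| = |9 - (-8)| + |-9 - 4| = 17 + 13 = 30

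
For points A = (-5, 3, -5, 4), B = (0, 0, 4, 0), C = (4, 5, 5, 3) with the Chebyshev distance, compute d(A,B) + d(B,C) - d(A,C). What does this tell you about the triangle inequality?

d(A,B) = max(5, 3, 9, 4) = 9, d(B,C) = max(4, 5, 1, 3) = 5, d(A,C) = max(9, 2, 10, 1) = 10.
d(A,B) + d(B,C) - d(A,C) = 9 + 5 - 10 = 14 - 10 = 4. This is ≥ 0, so the triangle inequality holds for these points.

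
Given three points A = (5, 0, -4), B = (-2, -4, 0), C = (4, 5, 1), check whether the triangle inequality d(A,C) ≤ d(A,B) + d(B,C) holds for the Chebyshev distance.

d(A,B) = max(7, 4, 4) = 7, d(B,C) = max(6, 9, 1) = 9, d(A,C) = max(1, 5, 5) = 5.
d(A,C) = 5 ≤ 7 + 9 = 16. Triangle inequality is satisfied.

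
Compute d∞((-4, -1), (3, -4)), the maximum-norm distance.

max(|x_i - y_i|) = max(|-4 - 3|, |-1 - (-4)|) = max(7, 3) = 7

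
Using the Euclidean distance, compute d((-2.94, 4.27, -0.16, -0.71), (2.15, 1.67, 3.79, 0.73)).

(Σ|x_i - y_i|^2)^(1/2) = (|-2.94 - 2.15|^2 + |4.27 - 1.67|^2 + |-0.16 - 3.79|^2 + |-0.71 - 0.73|^2)^(1/2)
= (5.09^2 + 2.6^2 + 3.95^2 + 1.44^2)^(1/2) = (25.9081 + 6.76 + 15.6025 + 2.0736)^(1/2) = (50.3442)^(1/2) ≈ 7.0954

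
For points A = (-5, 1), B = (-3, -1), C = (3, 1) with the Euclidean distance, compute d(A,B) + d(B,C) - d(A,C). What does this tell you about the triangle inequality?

d(A,B) = √(2² + 2²) = √8 ≈ 2.8284, d(B,C) = √(6² + 2²) = √40 ≈ 6.3246, d(A,C) = √(8² + 0²) = √64 = 8.
d(A,B) + d(B,C) - d(A,C) = 2.8284 + 6.3246 - 8 = 9.153 - 8 = 1.153 (to 4 decimal places). This is ≥ 0, so the triangle inequality holds for these points.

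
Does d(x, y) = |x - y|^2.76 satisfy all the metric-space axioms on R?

No. d(x,y) = |x-y|^2.76 fails the triangle inequality since p = 2.76 > 1. Counterexample: x = 4, y = 9, z = 17. d(x,z) = |4 - 17|^2.76 = 13^2.76 ≈ 1187.09, but d(x,y) + d(y,z) = 5^2.76 + 8^2.76 ≈ 84.9488 + 310.8339 = 395.7827. Since 1187.09 > 395.7827, the triangle inequality is violated.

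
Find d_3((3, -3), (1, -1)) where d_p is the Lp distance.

(Σ|x_i - y_i|^3)^(1/3) = (|3 - 1|^3 + |-3 - (-1)|^3)^(1/3)
= (2^3 + 2^3)^(1/3) = (8 + 8)^(1/3) = (16)^(1/3) ≈ 2.5198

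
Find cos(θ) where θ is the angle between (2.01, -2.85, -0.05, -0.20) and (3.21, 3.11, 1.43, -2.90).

With u = (2.01, -2.85, -0.05, -0.20), v = (3.21, 3.11, 1.43, -2.90):
u·v = 2.01·3.21 + (-2.85)·3.11 + (-0.05)·1.43 + (-0.2)·(-2.9) = 6.4521 + (-8.8635) + (-0.0715) + 0.58 = -1.9029.
|u| = √(2.01² + (-2.85)² + (-0.05)² + (-0.2)²) = √(4.0401 + 8.1225 + 0.0025 + 0.04) = √12.2051, |v| = √(3.21² + 3.11² + 1.43² + (-2.9)²) = √(10.3041 + 9.6721 + 2.0449 + 8.41) = √30.4311.
cos θ = (u·v)/(|u||v|) = -1.9029/(√12.2051·√30.4311) ≈ -0.0987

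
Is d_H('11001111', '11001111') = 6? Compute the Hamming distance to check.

Differing positions: none. Hamming distance = 0, so the claim that d_H = 6 is false.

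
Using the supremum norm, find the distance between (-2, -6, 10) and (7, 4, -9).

max(|x_i - y_i|) = max(|-2 - 7|, |-6 - 4|, |10 - (-9)|) = max(9, 10, 19) = 19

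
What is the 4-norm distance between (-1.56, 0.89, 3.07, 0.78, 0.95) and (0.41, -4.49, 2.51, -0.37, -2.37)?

(Σ|x_i - y_i|^4)^(1/4) = (|-1.56 - 0.41|^4 + |0.89 - (-4.49)|^4 + |3.07 - 2.51|^4 + |0.78 - (-0.37)|^4 + |0.95 - (-2.37)|^4)^(1/4)
= (1.97^4 + 5.38^4 + 0.56^4 + 1.15^4 + 3.32^4)^(1/4) ≈ (15.0614 + 837.7783 + 0.0983 + 1.749 + 121.4933)^(1/4) = (976.1803)^(1/4) ≈ 5.5896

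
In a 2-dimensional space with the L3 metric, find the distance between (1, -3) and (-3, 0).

(Σ|x_i - y_i|^3)^(1/3) = (|1 - (-3)|^3 + |-3 - 0|^3)^(1/3)
= (4^3 + 3^3)^(1/3) = (64 + 27)^(1/3) = (91)^(1/3) ≈ 4.4979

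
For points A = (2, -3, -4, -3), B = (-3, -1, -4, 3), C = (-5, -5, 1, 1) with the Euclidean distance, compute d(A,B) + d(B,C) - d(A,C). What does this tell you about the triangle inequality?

d(A,B) = √(5² + 2² + 0² + 6²) = √65 ≈ 8.0623, d(B,C) = √(2² + 4² + 5² + 2²) = √49 = 7, d(A,C) = √(7² + 2² + 5² + 4²) = √94 ≈ 9.6954.
d(A,B) + d(B,C) - d(A,C) = 8.0623 + 7 - 9.6954 = 15.0623 - 9.6954 = 5.3669 (to 4 decimal places). This is ≥ 0, so the triangle inequality holds for these points.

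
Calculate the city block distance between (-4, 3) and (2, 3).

Σ|x_i - y_i| = |-4 - 2| + |3 - 3| = 6 + 0 = 6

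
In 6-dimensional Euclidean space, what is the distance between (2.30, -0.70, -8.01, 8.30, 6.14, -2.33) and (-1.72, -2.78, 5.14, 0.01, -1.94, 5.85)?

√(Σ(x_i - y_i)²) = √((2.3 - (-1.72))² + (-0.7 - (-2.78))² + (-8.01 - 5.14)² + (8.3 - 0.01)² + (6.14 - (-1.94))² + (-2.33 - 5.85)²)
= √(4.02² + 2.08² + (-13.15)² + 8.29² + 8.08² + (-8.18)²) = √(16.1604 + 4.3264 + 172.9225 + 68.7241 + 65.2864 + 66.9124) = √394.3322 ≈ 19.8578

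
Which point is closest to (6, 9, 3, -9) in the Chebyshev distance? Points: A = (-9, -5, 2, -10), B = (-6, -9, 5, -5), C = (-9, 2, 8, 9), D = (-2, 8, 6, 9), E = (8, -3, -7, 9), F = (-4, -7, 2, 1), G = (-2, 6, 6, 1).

Distances: d(A) = 15, d(B) = 18, d(C) = 18, d(D) = 18, d(E) = 18, d(F) = 16, d(G) = 10. Nearest: G = (-2, 6, 6, 1) with distance 10.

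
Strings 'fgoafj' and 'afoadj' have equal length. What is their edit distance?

Let D[i][j] be the edit distance between the first i characters of 'fgoafj' and the first j characters of 'afoadj', with D[i][0] = i, D[0][j] = j, and D[i][j] = D[i-1][j-1] if the characters match, else 1 + min(D[i-1][j], D[i][j-1], D[i-1][j-1]). Filling the table (rows: prefixes of 'fgoafj', columns: prefixes of 'afoadj'):
     ε  a  f  o  a  d  j
  ε  0  1  2  3  4  5  6
  f  1  1  1  2  3  4  5
  g  2  2  2  2  3  4  5
  o  3  3  3  2  3  4  5
  a  4  3  4  3  2  3  4
  f  5  4  3  4  3  3  4
  j  6  5  4  4  4  4  3
The bottom-right entry gives D[6][6] = 3, so no sequence of fewer than 3 edits works. Backtracking through the table gives one optimal edit sequence (3 edits):
  fgoafj → agoafj (sub f→a @1)
  agoafj → afoafj (sub g→f @2)
  afoafj → afoadj (sub f→d @5)
Edit distance = 3.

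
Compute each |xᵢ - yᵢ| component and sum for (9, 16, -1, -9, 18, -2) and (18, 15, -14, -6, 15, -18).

Σ|x_i - y_i| = |9 - 18| + |16 - 15| + |-1 - (-14)| + |-9 - (-6)| + |18 - 15| + |-2 - (-18)| = 9 + 1 + 13 + 3 + 3 + 16 = 45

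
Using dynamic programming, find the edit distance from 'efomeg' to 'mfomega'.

Let D[i][j] be the edit distance between the first i characters of 'efomeg' and the first j characters of 'mfomega', with D[i][0] = i, D[0][j] = j, and D[i][j] = D[i-1][j-1] if the characters match, else 1 + min(D[i-1][j], D[i][j-1], D[i-1][j-1]). Filling the table (rows: prefixes of 'efomeg', columns: prefixes of 'mfomega'):
     ε  m  f  o  m  e  g  a
  ε  0  1  2  3  4  5  6  7
  e  1  1  2  3  4  4  5  6
  f  2  2  1  2  3  4  5  6
  o  3  3  2  1  2  3  4  5
  m  4  3  3  2  1  2  3  4
  e  5  4  4  3  2  1  2  3
  g  6  5  5  4  3  2  1  2
The bottom-right entry gives D[6][7] = 2, so no sequence of fewer than 2 edits works. Backtracking through the table gives one optimal edit sequence (2 edits):
  efomeg → mfomeg (sub e→m @1)
  mfomeg → mfomega (ins a @7)
Edit distance = 2.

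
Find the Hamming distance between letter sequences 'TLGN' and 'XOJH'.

Differing positions: 1, 2, 3, 4. Hamming distance = 4.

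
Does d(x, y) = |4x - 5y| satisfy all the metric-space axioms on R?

No. d fails symmetry: d(3, 9) = |4·3 - 5·9| = |-33| = 33, but d(9, 3) = |4·9 - 5·3| = |21| = 21. Since 33 ≠ 21, d(x,y) ≠ d(y,x) in general.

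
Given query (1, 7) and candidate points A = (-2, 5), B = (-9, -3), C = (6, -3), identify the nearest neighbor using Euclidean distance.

Distances: d(A) ≈ 3.6056, d(B) ≈ 14.1421, d(C) ≈ 11.1803. Nearest: A = (-2, 5) with distance 3.6056.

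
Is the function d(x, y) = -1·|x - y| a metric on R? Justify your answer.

No. With c = -1 < 0, d fails non-negativity: d(7, 12) = -1·|7 - 12| = -1·5 = -5 < 0.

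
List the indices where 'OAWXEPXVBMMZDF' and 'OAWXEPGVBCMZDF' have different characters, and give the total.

Differing positions: 7, 10. Hamming distance = 2.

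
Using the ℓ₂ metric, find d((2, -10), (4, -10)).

√(Σ(x_i - y_i)²) = √((2 - 4)² + (-10 - (-10))²)
= √((-2)² + 0²) = √(4 + 0) = √4 = 2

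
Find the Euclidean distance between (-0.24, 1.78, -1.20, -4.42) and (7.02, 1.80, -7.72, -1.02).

√(Σ(x_i - y_i)²) = √((-0.24 - 7.02)² + (1.78 - 1.8)² + (-1.2 - (-7.72))² + (-4.42 - (-1.02))²)
= √((-7.26)² + (-0.02)² + 6.52² + (-3.4)²) = √(52.7076 + 0.0004 + 42.5104 + 11.56) = √106.7784 ≈ 10.3334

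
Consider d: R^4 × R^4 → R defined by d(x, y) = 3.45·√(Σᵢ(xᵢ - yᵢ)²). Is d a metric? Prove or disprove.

Yes. The L2 (Euclidean) norm induces a metric on R^4, and multiplying a metric by a positive constant 3.45 > 0 preserves all four axioms: non-negativity (3.45·||x-y|| ≥ 0), identity (3.45·||x-y|| = 0 ⟺ ||x-y|| = 0 ⟺ x = y), symmetry (||x-y|| = ||y-x||), and the triangle inequality (3.45·||x-z|| ≤ 3.45·||x-y|| + 3.45·||y-z||). So d is a metric.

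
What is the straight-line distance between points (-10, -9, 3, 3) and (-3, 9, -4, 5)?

√(Σ(x_i - y_i)²) = √((-10 - (-3))² + (-9 - 9)² + (3 - (-4))² + (3 - 5)²)
= √((-7)² + (-18)² + 7² + (-2)²) = √(49 + 324 + 49 + 4) = √426 ≈ 20.6398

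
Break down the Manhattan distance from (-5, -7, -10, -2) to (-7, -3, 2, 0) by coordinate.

Σ|x_i - y_i| = |-5 - (-7)| + |-7 - (-3)| + |-10 - 2| + |-2 - 0| = 2 + 4 + 12 + 2 = 20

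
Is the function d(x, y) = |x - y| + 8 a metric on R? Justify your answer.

No. d fails identity of indiscernibles (specifically d(x,x) = 0): d(2, 2) = |2 - 2| + 8 = 0 + 8 = 8 ≠ 0.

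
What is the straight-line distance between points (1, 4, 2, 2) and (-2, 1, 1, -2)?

√(Σ(x_i - y_i)²) = √((1 - (-2))² + (4 - 1)² + (2 - 1)² + (2 - (-2))²)
= √(3² + 3² + 1² + 4²) = √(9 + 9 + 1 + 16) = √35 ≈ 5.9161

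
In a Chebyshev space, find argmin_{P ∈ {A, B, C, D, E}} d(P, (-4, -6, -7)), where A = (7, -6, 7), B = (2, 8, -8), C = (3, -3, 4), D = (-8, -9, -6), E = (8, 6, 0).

Distances: d(A) = 14, d(B) = 14, d(C) = 11, d(D) = 4, d(E) = 12. Nearest: D = (-8, -9, -6) with distance 4.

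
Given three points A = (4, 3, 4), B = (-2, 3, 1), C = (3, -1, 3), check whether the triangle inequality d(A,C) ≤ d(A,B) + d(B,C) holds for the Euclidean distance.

d(A,B) = √(6² + 0² + 3²) = √45 ≈ 6.7082, d(B,C) = √(5² + 4² + 2²) = √45 ≈ 6.7082, d(A,C) = √(1² + 4² + 1²) = √18 ≈ 4.2426.
d(A,C) ≈ 4.2426 ≤ 6.7082 + 6.7082 = 13.4164. Triangle inequality is satisfied.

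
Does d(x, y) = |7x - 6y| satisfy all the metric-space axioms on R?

No. d fails symmetry: d(3, 2) = |7·3 - 6·2| = |9| = 9, but d(2, 3) = |7·2 - 6·3| = |-4| = 4. Since 9 ≠ 4, d(x,y) ≠ d(y,x) in general.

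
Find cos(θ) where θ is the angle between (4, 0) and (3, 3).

With u = (4, 0), v = (3, 3):
u·v = 4·3 + 0·3 = 12 + 0 = 12.
|u| = √(4² + 0²) = √16, |v| = √(3² + 3²) = √18, so |u||v| = √(16·18) = √288.
cos θ = (u·v)/(|u||v|) = 12/√288 ≈ 0.7071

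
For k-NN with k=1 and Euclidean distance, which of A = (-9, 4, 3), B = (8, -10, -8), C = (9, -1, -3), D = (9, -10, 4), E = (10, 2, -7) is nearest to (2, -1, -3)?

Distances: d(A) ≈ 13.4907, d(B) ≈ 11.9164, d(C) = 7, d(D) ≈ 13.3791, d(E) ≈ 9.434. Nearest: C = (9, -1, -3) with distance 7.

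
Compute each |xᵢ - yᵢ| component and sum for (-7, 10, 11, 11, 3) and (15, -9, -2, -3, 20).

Σ|x_i - y_i| = |-7 - 15| + |10 - (-9)| + |11 - (-2)| + |11 - (-3)| + |3 - 20| = 22 + 19 + 13 + 14 + 17 = 85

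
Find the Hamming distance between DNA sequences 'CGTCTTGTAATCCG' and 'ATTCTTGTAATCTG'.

Differing positions: 1, 2, 13. Hamming distance = 3.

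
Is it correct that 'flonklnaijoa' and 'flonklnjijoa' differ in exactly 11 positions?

Differing positions: 8. Hamming distance = 1, so the claim that d_H = 11 is false.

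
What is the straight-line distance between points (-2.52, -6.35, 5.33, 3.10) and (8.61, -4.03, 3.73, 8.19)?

√(Σ(x_i - y_i)²) = √((-2.52 - 8.61)² + (-6.35 - (-4.03))² + (5.33 - 3.73)² + (3.1 - 8.19)²)
= √((-11.13)² + (-2.32)² + 1.6² + (-5.09)²) = √(123.8769 + 5.3824 + 2.56 + 25.9081) = √157.7274 ≈ 12.559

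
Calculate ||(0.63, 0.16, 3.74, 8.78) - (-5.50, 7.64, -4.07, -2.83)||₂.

√(Σ(x_i - y_i)²) = √((0.63 - (-5.5))² + (0.16 - 7.64)² + (3.74 - (-4.07))² + (8.78 - (-2.83))²)
= √(6.13² + (-7.48)² + 7.81² + 11.61²) = √(37.5769 + 55.9504 + 60.9961 + 134.7921) = √289.3155 ≈ 17.0093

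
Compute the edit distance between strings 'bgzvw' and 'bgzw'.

Let D[i][j] be the edit distance between the first i characters of 'bgzvw' and the first j characters of 'bgzw', with D[i][0] = i, D[0][j] = j, and D[i][j] = D[i-1][j-1] if the characters match, else 1 + min(D[i-1][j], D[i][j-1], D[i-1][j-1]). Filling the table (rows: prefixes of 'bgzvw', columns: prefixes of 'bgzw'):
     ε  b  g  z  w
  ε  0  1  2  3  4
  b  1  0  1  2  3
  g  2  1  0  1  2
  z  3  2  1  0  1
  v  4  3  2  1  1
  w  5  4  3  2  1
The bottom-right entry gives D[5][4] = 1, so no sequence of fewer than 1 edit works. Backtracking through the table gives one optimal edit sequence (1 edit):
  bgzvw → bgzw (del v @4)
Edit distance = 1.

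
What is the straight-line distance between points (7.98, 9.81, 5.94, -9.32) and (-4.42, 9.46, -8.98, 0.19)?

√(Σ(x_i - y_i)²) = √((7.98 - (-4.42))² + (9.81 - 9.46)² + (5.94 - (-8.98))² + (-9.32 - 0.19)²)
= √(12.4² + 0.35² + 14.92² + (-9.51)²) = √(153.76 + 0.1225 + 222.6064 + 90.4401) = √466.929 ≈ 21.6085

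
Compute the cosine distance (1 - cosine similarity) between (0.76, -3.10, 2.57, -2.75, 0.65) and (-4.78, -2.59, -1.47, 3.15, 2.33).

With u = (0.76, -3.10, 2.57, -2.75, 0.65), v = (-4.78, -2.59, -1.47, 3.15, 2.33):
u·v = 0.76·(-4.78) + (-3.1)·(-2.59) + 2.57·(-1.47) + (-2.75)·3.15 + 0.65·2.33 = (-3.6328) + 8.029 + (-3.7779) + (-8.6625) + 1.5145 = -6.5297.
|u| = √(0.76² + (-3.1)² + 2.57² + (-2.75)² + 0.65²) = √(0.5776 + 9.61 + 6.6049 + 7.5625 + 0.4225) = √24.7775, |v| = √((-4.78)² + (-2.59)² + (-1.47)² + 3.15² + 2.33²) = √(22.8484 + 6.7081 + 2.1609 + 9.9225 + 5.4289) = √47.0688.
cos θ = (u·v)/(|u||v|) = -6.5297/(√24.7775·√47.0688) ≈ -0.1912
Cosine distance = 1 - cos θ ≈ 1 - (-0.1912) = 1.1912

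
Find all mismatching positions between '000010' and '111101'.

Differing positions: 1, 2, 3, 4, 5, 6. Hamming distance = 6.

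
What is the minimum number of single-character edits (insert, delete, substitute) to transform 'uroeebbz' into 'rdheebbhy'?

Let D[i][j] be the edit distance between the first i characters of 'uroeebbz' and the first j characters of 'rdheebbhy', with D[i][0] = i, D[0][j] = j, and D[i][j] = D[i-1][j-1] if the characters match, else 1 + min(D[i-1][j], D[i][j-1], D[i-1][j-1]). Filling the table (rows: prefixes of 'uroeebbz', columns: prefixes of 'rdheebbhy'):
     ε  r  d  h  e  e  b  b  h  y
  ε  0  1  2  3  4  5  6  7  8  9
  u  1  1  2  3  4  5  6  7  8  9
  r  2  1  2  3  4  5  6  7  8  9
  o  3  2  2  3  4  5  6  7  8  9
  e  4  3  3  3  3  4  5  6  7  8
  e  5  4  4  4  3  3  4  5  6  7
  b  6  5  5  5  4  4  3  4  5  6
  b  7  6  6  6  5  5  4  3  4  5
  z  8  7  7  7  6  6  5  4  4  5
The bottom-right entry gives D[8][9] = 5, so no sequence of fewer than 5 edits works. Backtracking through the table gives one optimal edit sequence (5 edits):
  uroeebbz → rroeebbz (sub u→r @1)
  rroeebbz → rdoeebbz (sub r→d @2)
  rdoeebbz → rdheebbz (sub o→h @3)
  rdheebbz → rdheebbhz (ins h @8)
  rdheebbhz → rdheebbhy (sub z→y @9)
Edit distance = 5.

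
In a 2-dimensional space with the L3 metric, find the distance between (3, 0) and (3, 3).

(Σ|x_i - y_i|^3)^(1/3) = (|3 - 3|^3 + |0 - 3|^3)^(1/3)
= (0^3 + 3^3)^(1/3) = (0 + 27)^(1/3) = (27)^(1/3) = 3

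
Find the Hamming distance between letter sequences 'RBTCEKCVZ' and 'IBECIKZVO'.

Differing positions: 1, 3, 5, 7, 9. Hamming distance = 5.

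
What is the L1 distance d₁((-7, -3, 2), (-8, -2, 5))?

Σ|x_i - y_i| = |-7 - (-8)| + |-3 - (-2)| + |2 - 5| = 1 + 1 + 3 = 5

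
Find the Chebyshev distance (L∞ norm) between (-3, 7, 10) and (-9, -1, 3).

max(|x_i - y_i|) = max(|-3 - (-9)|, |7 - (-1)|, |10 - 3|) = max(6, 8, 7) = 8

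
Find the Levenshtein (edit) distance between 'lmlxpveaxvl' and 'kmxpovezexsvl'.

Let D[i][j] be the edit distance between the first i characters of 'lmlxpveaxvl' and the first j characters of 'kmxpovezexsvl', with D[i][0] = i, D[0][j] = j, and D[i][j] = D[i-1][j-1] if the characters match, else 1 + min(D[i-1][j], D[i][j-1], D[i-1][j-1]). Filling the table (rows: prefixes of 'lmlxpveaxvl', columns: prefixes of 'kmxpovezexsvl'):
     ε  k  m  x  p  o  v  e  z  e  x  s  v  l
  ε  0  1  2  3  4  5  6  7  8  9 10 11 12 13
  l  1  1  2  3  4  5  6  7  8  9 10 11 12 12
  m  2  2  1  2  3  4  5  6  7  8  9 10 11 12
  l  3  3  2  2  3  4  5  6  7  8  9 10 11 11
  x  4  4  3  2  3  4  5  6  7  8  8  9 10 11
  p  5  5  4  3  2  3  4  5  6  7  8  9 10 11
  v  6  6  5  4  3  3  3  4  5  6  7  8  9 10
  e  7  7  6  5  4  4  4  3  4  5  6  7  8  9
  a  8  8  7  6  5  5  5  4  4  5  6  7  8  9
  x  9  9  8  7  6  6  6  5  5  5  5  6  7  8
  v 10 10  9  8  7  7  6  6  6  6  6  6  6  7
  l 11 11 10  9  8  8  7  7  7  7  7  7  7  6
The bottom-right entry gives D[11][13] = 6, so no sequence of fewer than 6 edits works. Backtracking through the table gives one optimal edit sequence (6 edits):
  lmlxpveaxvl → kmlxpveaxvl (sub l→k @1)
  kmlxpveaxvl → kmxpveaxvl (del l @3)
  kmxpveaxvl → kmxpoveaxvl (ins o @5)
  kmxpoveaxvl → kmxpovezaxvl (ins z @8)
  kmxpovezaxvl → kmxpovezexvl (sub a→e @9)
  kmxpovezexvl → kmxpovezexsvl (ins s @11)
Edit distance = 6.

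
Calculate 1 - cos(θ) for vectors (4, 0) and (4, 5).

With u = (4, 0), v = (4, 5):
u·v = 4·4 + 0·5 = 16 + 0 = 16.
|u| = √(4² + 0²) = √16, |v| = √(4² + 5²) = √41, so |u||v| = √(16·41) = √656.
cos θ = (u·v)/(|u||v|) = 16/√656 ≈ 0.6247
Cosine distance = 1 - cos θ ≈ 1 - 0.6247 = 0.3753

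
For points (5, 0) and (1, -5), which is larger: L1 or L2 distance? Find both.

L1 = |5 - 1| + |0 - (-5)| = 4 + 5 = 9
L2 = √(4² + 5²) = √41 ≈ 6.4031
L1 ≥ L2 always (equality iff movement is along one axis); L1 > L2 here.
Ratio L1/L2 = 9/√41 ≈ 1.4056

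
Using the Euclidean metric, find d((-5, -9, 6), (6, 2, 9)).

√(Σ(x_i - y_i)²) = √((-5 - 6)² + (-9 - 2)² + (6 - 9)²)
= √((-11)² + (-11)² + (-3)²) = √(121 + 121 + 9) = √251 ≈ 15.843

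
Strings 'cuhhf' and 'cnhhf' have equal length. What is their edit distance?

Let D[i][j] be the edit distance between the first i characters of 'cuhhf' and the first j characters of 'cnhhf', with D[i][0] = i, D[0][j] = j, and D[i][j] = D[i-1][j-1] if the characters match, else 1 + min(D[i-1][j], D[i][j-1], D[i-1][j-1]). Filling the table (rows: prefixes of 'cuhhf', columns: prefixes of 'cnhhf'):
     ε  c  n  h  h  f
  ε  0  1  2  3  4  5
  c  1  0  1  2  3  4
  u  2  1  1  2  3  4
  h  3  2  2  1  2  3
  h  4  3  3  2  1  2
  f  5  4  4  3  2  1
The bottom-right entry gives D[5][5] = 1, so no sequence of fewer than 1 edit works. Backtracking through the table gives one optimal edit sequence (1 edit):
  cuhhf → cnhhf (sub u→n @2)
Edit distance = 1.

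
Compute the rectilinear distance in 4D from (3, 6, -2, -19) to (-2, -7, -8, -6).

Σ|x_i - y_i| = |3 - (-2)| + |6 - (-7)| + |-2 - (-8)| + |-19 - (-6)| = 5 + 13 + 6 + 13 = 37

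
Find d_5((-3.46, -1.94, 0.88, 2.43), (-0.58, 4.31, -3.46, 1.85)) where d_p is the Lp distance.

(Σ|x_i - y_i|^5)^(1/5) = (|-3.46 - (-0.58)|^5 + |-1.94 - 4.31|^5 + |0.88 - (-3.46)|^5 + |2.43 - 1.85|^5)^(1/5)
= (2.88^5 + 6.25^5 + 4.34^5 + 0.58^5)^(1/5) ≈ (198.1356 + 9536.7432 + 1539.7445 + 0.0656)^(1/5) = (11274.6889)^(1/5) ≈ 6.4628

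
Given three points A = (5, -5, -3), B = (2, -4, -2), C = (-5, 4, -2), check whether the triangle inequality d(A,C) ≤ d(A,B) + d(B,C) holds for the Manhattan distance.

d(A,B) = 3 + 1 + 1 = 5, d(B,C) = 7 + 8 + 0 = 15, d(A,C) = 10 + 9 + 1 = 20.
d(A,C) = 20 ≤ 5 + 15 = 20. Triangle inequality is satisfied.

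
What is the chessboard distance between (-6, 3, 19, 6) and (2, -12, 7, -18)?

max(|x_i - y_i|) = max(|-6 - 2|, |3 - (-12)|, |19 - 7|, |6 - (-18)|) = max(8, 15, 12, 24) = 24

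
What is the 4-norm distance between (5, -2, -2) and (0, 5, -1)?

(Σ|x_i - y_i|^4)^(1/4) = (|5 - 0|^4 + |-2 - 5|^4 + |-2 - (-1)|^4)^(1/4)
= (5^4 + 7^4 + 1^4)^(1/4) = (625 + 2401 + 1)^(1/4) = (3027)^(1/4) ≈ 7.4174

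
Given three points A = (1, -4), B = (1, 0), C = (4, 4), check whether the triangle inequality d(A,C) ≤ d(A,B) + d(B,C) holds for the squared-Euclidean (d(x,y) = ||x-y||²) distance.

d(A,B) = 0² + 4² = 16, d(B,C) = 3² + 4² = 25, d(A,C) = 3² + 8² = 73.
d(A,C) = 73 > 16 + 25 = 41. Triangle inequality is VIOLATED. (Squared-Euclidean is not a metric — this is a counterexample.)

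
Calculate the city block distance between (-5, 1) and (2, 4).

Σ|x_i - y_i| = |-5 - 2| + |1 - 4| = 7 + 3 = 10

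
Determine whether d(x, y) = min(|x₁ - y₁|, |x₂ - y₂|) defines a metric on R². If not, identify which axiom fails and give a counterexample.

No. d fails identity of indiscernibles: take x = (-2, 0) and y = (-2, 4). Then d(x,y) = min(|-2 - (-2)|, |0 - 4|) = min(0, 4) = 0, yet x ≠ y.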